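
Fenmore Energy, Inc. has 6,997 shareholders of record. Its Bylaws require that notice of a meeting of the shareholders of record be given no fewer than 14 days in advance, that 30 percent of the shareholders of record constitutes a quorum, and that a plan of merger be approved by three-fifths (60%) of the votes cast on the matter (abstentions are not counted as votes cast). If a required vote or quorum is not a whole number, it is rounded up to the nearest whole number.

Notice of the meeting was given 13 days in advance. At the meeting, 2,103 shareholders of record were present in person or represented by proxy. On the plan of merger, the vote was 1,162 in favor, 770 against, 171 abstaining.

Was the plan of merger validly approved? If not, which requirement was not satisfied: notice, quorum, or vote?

Notice: 13 days given; 14 required. Not satisfied.
Quorum: 30% of 6,997 = 2,099.10, rounded up to 2,100; 2,103 present. Satisfied.
Vote: requires three-fifths of the votes cast (2,103 − 171 abstaining = 1,932); 3/5 of 1932 = 1159.20, rounded up to 1160, so 1,160 needed; 1,162 in favor. Satisfied.

Invalid — notice requirement not satisfied.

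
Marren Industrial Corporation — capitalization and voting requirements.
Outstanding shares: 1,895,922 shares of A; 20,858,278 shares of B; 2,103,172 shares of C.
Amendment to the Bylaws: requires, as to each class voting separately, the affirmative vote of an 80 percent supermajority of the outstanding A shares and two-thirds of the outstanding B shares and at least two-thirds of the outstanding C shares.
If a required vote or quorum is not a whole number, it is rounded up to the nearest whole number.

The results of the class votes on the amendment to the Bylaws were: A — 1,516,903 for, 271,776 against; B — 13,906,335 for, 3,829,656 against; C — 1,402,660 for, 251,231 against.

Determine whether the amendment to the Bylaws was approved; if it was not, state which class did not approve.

A: 4/5 of 1895922 = 1516737.60, rounded up to 1516738; 1,516,738 required, 1,516,903 in favor — approved.
B: 2/3 of 20858278 = 13905518.67, rounded up to 13905519; 13,905,519 required, 13,906,335 in favor — approved.
C: 2/3 of 2103172 = 1402114.67, rounded up to 1402115; 1,402,115 required, 1,402,660 in favor — approved.

Approved — every class gave the required vote.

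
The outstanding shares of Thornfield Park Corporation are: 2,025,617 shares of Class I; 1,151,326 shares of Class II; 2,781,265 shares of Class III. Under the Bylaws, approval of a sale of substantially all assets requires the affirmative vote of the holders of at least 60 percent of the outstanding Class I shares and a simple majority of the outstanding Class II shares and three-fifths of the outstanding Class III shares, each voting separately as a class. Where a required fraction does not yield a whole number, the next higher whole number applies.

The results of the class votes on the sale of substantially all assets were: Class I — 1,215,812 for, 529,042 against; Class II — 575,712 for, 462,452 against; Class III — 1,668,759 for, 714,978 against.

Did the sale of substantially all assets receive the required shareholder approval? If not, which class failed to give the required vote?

Approved — every class gave the required vote.

Class I: 3/5 of 2025617 = 1215370.20, rounded up to 1215371; 1,215,371 required, 1,215,812 in favor — approved.
Class II: a majority of 1151326 is 575664; 575,664 required, 575,712 in favor — approved.
Class III: 3/5 of 2781265 = 1668759; 1,668,759 required, 1,668,759 in favor — approved.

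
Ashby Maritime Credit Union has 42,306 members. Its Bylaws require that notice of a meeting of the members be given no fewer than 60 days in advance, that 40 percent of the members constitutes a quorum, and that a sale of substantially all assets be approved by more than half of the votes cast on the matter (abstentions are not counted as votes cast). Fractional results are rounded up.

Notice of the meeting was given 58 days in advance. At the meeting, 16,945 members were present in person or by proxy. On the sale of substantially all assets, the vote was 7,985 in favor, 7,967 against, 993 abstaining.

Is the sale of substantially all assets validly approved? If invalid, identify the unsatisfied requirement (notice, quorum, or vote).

Invalid — notice requirement not satisfied.

Notice: 58 days given; 60 required. Not satisfied.
Quorum: 40% of 42,306 = 16,922.40, rounded up to 16,923; 16,945 present. Satisfied.
Vote: requires a majority of the votes cast (16,945 − 993 abstaining = 15,952); a majority of 15952 is 7977, so 7,977 needed; 7,985 in favor. Satisfied.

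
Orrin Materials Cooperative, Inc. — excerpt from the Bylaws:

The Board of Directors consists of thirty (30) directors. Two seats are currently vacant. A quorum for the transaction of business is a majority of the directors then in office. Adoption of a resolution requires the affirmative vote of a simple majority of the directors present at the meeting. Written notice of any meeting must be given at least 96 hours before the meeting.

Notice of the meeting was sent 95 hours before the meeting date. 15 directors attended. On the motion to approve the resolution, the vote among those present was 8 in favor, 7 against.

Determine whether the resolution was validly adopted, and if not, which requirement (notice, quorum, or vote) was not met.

Notice: 95 hours given; 96 required (95 < 96). Not satisfied.
Quorum: 15 present; quorum is 15. Satisfied.
Vote: the resolution requires a majority of the directors present (15). A majority of 15 is 8, so 8 affirmative votes are needed; 8 voted in favor. Satisfied.

Invalid — notice requirement not satisfied.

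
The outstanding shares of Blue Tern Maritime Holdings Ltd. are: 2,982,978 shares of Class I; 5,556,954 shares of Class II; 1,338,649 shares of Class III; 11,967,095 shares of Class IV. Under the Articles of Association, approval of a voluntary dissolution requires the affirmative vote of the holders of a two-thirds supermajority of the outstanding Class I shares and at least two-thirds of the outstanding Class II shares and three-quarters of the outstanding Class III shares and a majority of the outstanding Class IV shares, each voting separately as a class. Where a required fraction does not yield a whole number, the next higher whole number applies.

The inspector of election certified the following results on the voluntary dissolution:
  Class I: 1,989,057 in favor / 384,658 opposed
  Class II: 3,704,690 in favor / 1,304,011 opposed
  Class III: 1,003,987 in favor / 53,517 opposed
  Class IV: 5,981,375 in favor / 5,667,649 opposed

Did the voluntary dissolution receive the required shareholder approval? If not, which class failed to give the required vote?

Not approved — the Class IV shares did not give the required vote.

Class I: 2/3 of 2982978 = 1988652; 1,988,652 required, 1,989,057 in favor — approved.
Class II: 2/3 of 5556954 = 3704636; 3,704,636 required, 3,704,690 in favor — approved.
Class III: 3/4 of 1338649 = 1003986.75, rounded up to 1003987; 1,003,987 required, 1,003,987 in favor — approved.
Class IV: a majority of 11967095 is 5983548; 5,983,548 required, 5,981,375 in favor — not approved.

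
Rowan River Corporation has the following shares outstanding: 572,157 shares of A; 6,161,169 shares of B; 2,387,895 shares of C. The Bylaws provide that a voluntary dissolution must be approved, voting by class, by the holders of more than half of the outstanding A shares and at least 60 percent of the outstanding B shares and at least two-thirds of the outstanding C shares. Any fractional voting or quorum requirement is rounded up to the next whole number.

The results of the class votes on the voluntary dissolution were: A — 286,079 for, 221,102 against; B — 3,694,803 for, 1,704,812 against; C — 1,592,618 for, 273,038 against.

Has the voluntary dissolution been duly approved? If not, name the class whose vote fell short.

A: a majority of 572157 is 286079; 286,079 required, 286,079 in favor — approved.
B: 3/5 of 6161169 = 3696701.40, rounded up to 3696702; 3,696,702 required, 3,694,803 in favor — not approved.
C: 2/3 of 2387895 = 1591930; 1,591,930 required, 1,592,618 in favor — approved.

Not approved — the B shares did not give the required vote.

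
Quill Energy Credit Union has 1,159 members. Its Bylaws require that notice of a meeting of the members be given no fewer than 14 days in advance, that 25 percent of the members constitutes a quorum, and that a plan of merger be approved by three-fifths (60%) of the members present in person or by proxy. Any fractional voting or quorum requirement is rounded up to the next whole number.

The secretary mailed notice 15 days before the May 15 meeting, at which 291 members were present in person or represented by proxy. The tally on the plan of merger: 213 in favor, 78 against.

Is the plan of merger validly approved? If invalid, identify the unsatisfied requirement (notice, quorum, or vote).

Valid — all requirements satisfied.

Notice: 15 days given; 14 required. Satisfied.
Quorum: 25% of 1,159 = 289.75, rounded up to 290; 291 present. Satisfied.
Vote: requires three-fifths of those present (291); 3/5 of 291 = 174.60, rounded up to 175, so 175 needed; 213 in favor. Satisfied.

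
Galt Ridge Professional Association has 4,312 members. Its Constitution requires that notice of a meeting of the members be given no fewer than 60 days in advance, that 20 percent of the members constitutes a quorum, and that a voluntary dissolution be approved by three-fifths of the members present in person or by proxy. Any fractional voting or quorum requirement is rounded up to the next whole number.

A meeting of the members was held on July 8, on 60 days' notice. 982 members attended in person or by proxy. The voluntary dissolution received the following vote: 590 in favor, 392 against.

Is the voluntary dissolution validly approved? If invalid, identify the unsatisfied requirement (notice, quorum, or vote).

Notice: 60 days given; 60 required. Satisfied.
Quorum: 20% of 4,312 = 862.40, rounded up to 863; 982 present. Satisfied.
Vote: requires three-fifths of those present (982); 3/5 of 982 = 589.20, rounded up to 590, so 590 needed; 590 in favor. Satisfied.

Valid — all requirements satisfied.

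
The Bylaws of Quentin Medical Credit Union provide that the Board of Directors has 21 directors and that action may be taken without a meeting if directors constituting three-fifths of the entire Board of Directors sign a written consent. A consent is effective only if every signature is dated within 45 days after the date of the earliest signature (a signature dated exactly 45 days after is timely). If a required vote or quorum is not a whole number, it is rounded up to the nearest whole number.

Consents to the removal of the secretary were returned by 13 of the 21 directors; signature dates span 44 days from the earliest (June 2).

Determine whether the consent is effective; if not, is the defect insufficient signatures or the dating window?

Signatures required: three-fifths of 21 — 3/5 of 21 = 12.60, rounded up to 13, so 13 needed; 13 signed. Sufficient.
Dating window: the latest signature is 44 days after the earliest; the limit is 45 days. Within the window.

Effective — both the signature and dating-window requirements are satisfied.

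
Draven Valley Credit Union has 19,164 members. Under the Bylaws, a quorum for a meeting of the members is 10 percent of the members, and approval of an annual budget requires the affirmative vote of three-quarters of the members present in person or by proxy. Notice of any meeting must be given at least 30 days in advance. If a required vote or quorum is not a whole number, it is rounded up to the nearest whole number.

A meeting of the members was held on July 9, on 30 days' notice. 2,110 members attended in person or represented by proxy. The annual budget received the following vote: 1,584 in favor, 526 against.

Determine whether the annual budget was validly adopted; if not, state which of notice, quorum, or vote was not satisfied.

Notice: 30 days given; 30 required. Satisfied.
Quorum: 10% of 19,164 = 1,916.40, rounded up to 1,917; 2,110 present. Satisfied.
Vote: requires three-fourths of those present (2,110); 3/4 of 2110 = 1582.50, rounded up to 1583, so 1,583 needed; 1,584 in favor. Satisfied.

Valid — all requirements satisfied.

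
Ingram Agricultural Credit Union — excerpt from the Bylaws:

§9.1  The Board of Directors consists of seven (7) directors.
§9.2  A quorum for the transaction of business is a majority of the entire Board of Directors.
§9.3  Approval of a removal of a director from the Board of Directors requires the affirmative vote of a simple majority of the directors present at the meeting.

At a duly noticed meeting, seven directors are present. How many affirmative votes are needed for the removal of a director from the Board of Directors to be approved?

4

The removal of a director from the Board of Directors requires a majority of the directors present (7).
A majority of 7 is 4.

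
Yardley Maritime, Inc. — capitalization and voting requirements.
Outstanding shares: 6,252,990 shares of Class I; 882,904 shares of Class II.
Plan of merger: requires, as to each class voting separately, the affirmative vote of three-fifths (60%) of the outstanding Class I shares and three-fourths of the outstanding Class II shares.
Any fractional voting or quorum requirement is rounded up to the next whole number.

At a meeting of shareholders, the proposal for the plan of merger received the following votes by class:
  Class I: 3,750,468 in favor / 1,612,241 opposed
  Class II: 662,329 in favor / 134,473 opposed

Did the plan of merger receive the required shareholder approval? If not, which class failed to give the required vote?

Class I: 3/5 of 6252990 = 3751794; 3,751,794 required, 3,750,468 in favor — not approved.
Class II: 3/4 of 882904 = 662178; 662,178 required, 662,329 in favor — approved.

Not approved — the Class I shares did not give the required vote.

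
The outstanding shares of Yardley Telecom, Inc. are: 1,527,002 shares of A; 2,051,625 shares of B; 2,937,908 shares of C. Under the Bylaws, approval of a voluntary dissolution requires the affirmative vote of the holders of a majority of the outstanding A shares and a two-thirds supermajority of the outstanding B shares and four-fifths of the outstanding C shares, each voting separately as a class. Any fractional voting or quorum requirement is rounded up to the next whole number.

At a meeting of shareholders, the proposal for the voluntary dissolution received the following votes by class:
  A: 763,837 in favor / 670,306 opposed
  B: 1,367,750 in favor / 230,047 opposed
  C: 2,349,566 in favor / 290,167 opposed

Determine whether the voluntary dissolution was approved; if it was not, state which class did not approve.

A: a majority of 1527002 is 763502; 763,502 required, 763,837 in favor — approved.
B: 2/3 of 2051625 = 1367750; 1,367,750 required, 1,367,750 in favor — approved.
C: 4/5 of 2937908 = 2350326.40, rounded up to 2350327; 2,350,327 required, 2,349,566 in favor — not approved.

Not approved — the C shares did not give the required vote.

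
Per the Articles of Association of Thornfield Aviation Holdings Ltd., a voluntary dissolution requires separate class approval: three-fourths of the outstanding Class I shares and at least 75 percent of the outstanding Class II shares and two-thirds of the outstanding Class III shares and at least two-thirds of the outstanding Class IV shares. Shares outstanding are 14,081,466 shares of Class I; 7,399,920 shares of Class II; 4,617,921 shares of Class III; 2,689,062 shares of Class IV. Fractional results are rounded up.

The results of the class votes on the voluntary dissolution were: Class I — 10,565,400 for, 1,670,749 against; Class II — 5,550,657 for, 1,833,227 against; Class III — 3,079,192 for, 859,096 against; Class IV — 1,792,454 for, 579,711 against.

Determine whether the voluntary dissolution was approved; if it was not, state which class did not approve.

Not approved — the Class IV shares did not give the required vote.

Class I: 3/4 of 14081466 = 10561099.50, rounded up to 10561100; 10,561,100 required, 10,565,400 in favor — approved.
Class II: 3/4 of 7399920 = 5549940; 5,549,940 required, 5,550,657 in favor — approved.
Class III: 2/3 of 4617921 = 3078614; 3,078,614 required, 3,079,192 in favor — approved.
Class IV: 2/3 of 2689062 = 1792708; 1,792,708 required, 1,792,454 in favor — not approved.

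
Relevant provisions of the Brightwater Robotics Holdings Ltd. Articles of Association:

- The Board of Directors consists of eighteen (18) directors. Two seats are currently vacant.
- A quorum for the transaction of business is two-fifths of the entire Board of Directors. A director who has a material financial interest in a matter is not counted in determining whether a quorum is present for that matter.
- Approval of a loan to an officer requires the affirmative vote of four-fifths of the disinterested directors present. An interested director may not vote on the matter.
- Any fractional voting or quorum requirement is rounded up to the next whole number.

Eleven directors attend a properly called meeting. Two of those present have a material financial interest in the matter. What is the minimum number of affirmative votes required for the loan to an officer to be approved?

The loan to an officer requires four-fifths of the disinterested directors present (11 − 2 = 9).
4/5 of 9 = 7.20, rounded up to 8.

8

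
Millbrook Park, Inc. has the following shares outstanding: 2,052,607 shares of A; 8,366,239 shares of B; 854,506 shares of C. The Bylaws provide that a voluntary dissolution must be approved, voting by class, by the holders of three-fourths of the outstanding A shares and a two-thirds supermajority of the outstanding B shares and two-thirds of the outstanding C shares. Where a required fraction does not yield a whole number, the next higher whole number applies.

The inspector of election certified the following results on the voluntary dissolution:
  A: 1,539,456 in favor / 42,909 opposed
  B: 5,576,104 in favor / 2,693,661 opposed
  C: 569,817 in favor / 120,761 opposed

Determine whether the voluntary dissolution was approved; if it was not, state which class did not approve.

Not approved — the B shares did not give the required vote.

A: 3/4 of 2052607 = 1539455.25, rounded up to 1539456; 1,539,456 required, 1,539,456 in favor — approved.
B: 2/3 of 8366239 = 5577492.67, rounded up to 5577493; 5,577,493 required, 5,576,104 in favor — not approved.
C: 2/3 of 854506 = 569670.67, rounded up to 569671; 569,671 required, 569,817 in favor — approved.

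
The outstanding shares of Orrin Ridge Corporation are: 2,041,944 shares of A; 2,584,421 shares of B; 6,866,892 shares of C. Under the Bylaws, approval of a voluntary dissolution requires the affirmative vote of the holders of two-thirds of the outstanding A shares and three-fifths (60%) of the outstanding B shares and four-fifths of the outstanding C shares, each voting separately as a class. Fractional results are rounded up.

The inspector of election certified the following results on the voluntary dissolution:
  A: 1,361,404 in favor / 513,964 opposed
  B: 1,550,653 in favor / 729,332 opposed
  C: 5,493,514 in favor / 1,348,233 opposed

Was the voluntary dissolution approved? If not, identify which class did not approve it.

A: 2/3 of 2041944 = 1361296; 1,361,296 required, 1,361,404 in favor — approved.
B: 3/5 of 2584421 = 1550652.60, rounded up to 1550653; 1,550,653 required, 1,550,653 in favor — approved.
C: 4/5 of 6866892 = 5493513.60, rounded up to 5493514; 5,493,514 required, 5,493,514 in favor — approved.

Approved — every class gave the required vote.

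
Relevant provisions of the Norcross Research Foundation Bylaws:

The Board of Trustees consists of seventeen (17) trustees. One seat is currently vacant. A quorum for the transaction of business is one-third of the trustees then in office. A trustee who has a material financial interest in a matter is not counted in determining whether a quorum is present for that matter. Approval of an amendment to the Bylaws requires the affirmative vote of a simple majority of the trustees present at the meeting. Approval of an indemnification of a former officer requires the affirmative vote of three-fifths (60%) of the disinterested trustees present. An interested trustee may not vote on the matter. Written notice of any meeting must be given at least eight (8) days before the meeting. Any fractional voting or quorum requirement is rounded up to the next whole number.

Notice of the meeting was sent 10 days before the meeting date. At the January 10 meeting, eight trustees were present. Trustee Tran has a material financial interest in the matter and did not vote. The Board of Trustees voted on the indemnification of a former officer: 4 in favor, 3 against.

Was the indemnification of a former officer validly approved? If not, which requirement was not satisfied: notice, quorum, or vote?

Notice: 10 days given; 8 required (10 ≥ 8). Satisfied.
Quorum: 8 present, but the 1 interested trustee does not count, leaving 7. Quorum is 6. Satisfied.
Vote: the indemnification of a former officer requires three-fifths of the disinterested trustees present (8 − 1 = 7). 3/5 of 7 = 4.20, rounded up to 5, so 5 affirmative votes are needed; 4 voted in favor. Not satisfied.

Invalid — vote requirement not satisfied.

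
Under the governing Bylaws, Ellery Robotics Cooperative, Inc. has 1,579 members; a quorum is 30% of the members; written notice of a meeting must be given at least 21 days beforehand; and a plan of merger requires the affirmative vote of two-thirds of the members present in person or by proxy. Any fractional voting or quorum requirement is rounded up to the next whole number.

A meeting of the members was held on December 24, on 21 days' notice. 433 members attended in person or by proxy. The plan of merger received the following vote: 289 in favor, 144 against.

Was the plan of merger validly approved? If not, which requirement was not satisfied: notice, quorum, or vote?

Notice: 21 days given; 21 required. Satisfied.
Quorum: 30% of 1,579 = 473.70, rounded up to 474; 433 present. Not satisfied.
Vote: requires two-thirds of those present (433); 2/3 of 433 = 288.67, rounded up to 289, so 289 needed; 289 in favor. Satisfied.

Invalid — quorum requirement not satisfied.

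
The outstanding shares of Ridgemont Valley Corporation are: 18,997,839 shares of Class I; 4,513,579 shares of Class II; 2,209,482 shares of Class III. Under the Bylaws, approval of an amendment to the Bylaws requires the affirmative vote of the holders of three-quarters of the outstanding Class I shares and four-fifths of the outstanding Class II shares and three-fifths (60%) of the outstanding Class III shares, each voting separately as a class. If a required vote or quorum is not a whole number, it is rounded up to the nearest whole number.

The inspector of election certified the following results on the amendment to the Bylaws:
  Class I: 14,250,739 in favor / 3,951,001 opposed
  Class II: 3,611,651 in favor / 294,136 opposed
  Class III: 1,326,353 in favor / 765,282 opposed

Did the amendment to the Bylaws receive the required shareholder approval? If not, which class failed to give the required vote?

Approved — every class gave the required vote.

Class I: 3/4 of 18997839 = 14248379.25, rounded up to 14248380; 14,248,380 required, 14,250,739 in favor — approved.
Class II: 4/5 of 4513579 = 3610863.20, rounded up to 3610864; 3,610,864 required, 3,611,651 in favor — approved.
Class III: 3/5 of 2209482 = 1325689.20, rounded up to 1325690; 1,325,690 required, 1,326,353 in favor — approved.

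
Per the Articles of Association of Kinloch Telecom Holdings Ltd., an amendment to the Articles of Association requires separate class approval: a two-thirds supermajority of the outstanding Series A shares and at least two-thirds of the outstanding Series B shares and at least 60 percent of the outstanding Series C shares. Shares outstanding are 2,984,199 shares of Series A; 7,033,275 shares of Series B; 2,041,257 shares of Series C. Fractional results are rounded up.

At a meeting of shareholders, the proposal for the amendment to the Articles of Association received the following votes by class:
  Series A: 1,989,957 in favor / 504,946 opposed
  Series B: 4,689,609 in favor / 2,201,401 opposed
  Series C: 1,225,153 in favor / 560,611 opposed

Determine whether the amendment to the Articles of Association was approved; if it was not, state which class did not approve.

Approved — every class gave the required vote.

Series A: 2/3 of 2984199 = 1989466; 1,989,466 required, 1,989,957 in favor — approved.
Series B: 2/3 of 7033275 = 4688850; 4,688,850 required, 4,689,609 in favor — approved.
Series C: 3/5 of 2041257 = 1224754.20, rounded up to 1224755; 1,224,755 required, 1,225,153 in favor — approved.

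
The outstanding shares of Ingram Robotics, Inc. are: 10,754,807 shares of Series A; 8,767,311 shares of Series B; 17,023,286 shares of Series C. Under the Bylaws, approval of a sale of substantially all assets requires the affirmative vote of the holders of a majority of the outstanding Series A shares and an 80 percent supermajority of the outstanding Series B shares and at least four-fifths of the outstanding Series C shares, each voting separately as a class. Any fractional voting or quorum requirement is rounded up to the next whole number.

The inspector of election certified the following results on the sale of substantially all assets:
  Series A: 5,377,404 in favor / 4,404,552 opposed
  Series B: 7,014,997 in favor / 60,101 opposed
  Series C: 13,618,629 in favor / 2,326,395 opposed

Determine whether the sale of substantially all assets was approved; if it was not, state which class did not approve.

Series A: a majority of 10754807 is 5377404; 5,377,404 required, 5,377,404 in favor — approved.
Series B: 4/5 of 8767311 = 7013848.80, rounded up to 7013849; 7,013,849 required, 7,014,997 in favor — approved.
Series C: 4/5 of 17023286 = 13618628.80, rounded up to 13618629; 13,618,629 required, 13,618,629 in favor — approved.

Approved — every class gave the required vote.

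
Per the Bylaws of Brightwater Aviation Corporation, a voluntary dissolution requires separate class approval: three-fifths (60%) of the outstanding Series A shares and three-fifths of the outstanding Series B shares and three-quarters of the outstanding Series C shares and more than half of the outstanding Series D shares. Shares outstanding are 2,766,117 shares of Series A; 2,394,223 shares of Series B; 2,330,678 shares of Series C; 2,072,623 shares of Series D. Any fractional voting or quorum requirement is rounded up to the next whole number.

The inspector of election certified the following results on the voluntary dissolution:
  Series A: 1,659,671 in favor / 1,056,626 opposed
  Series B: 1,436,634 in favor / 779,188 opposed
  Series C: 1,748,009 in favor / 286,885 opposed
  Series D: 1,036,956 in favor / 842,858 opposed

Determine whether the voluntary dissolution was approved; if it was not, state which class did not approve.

Series A: 3/5 of 2766117 = 1659670.20, rounded up to 1659671; 1,659,671 required, 1,659,671 in favor — approved.
Series B: 3/5 of 2394223 = 1436533.80, rounded up to 1436534; 1,436,534 required, 1,436,634 in favor — approved.
Series C: 3/4 of 2330678 = 1748008.50, rounded up to 1748009; 1,748,009 required, 1,748,009 in favor — approved.
Series D: a majority of 2072623 is 1036312; 1,036,312 required, 1,036,956 in favor — approved.

Approved — every class gave the required vote.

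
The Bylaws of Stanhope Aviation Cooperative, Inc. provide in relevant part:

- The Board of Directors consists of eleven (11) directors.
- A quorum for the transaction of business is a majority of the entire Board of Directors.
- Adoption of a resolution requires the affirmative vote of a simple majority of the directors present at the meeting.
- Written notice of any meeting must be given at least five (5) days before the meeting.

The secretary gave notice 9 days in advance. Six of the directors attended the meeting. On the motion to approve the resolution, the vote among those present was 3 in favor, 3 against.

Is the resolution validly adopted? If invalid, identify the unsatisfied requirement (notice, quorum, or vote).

Invalid — vote requirement not satisfied.

Notice: 9 days given; 5 required (9 ≥ 5). Satisfied.
Quorum: 6 present; quorum is 6. Satisfied.
Vote: the resolution requires a majority of the directors present (6). A majority of 6 is 4, so 4 affirmative votes are needed; 3 voted in favor. Not satisfied.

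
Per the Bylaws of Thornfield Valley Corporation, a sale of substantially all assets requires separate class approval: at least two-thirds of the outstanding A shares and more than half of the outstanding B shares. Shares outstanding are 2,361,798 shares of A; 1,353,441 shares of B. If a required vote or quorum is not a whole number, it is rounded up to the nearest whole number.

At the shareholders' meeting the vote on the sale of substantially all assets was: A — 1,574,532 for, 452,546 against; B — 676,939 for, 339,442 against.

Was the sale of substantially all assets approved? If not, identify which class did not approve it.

Approved — every class gave the required vote.

A: 2/3 of 2361798 = 1574532; 1,574,532 required, 1,574,532 in favor — approved.
B: a majority of 1353441 is 676721; 676,721 required, 676,939 in favor — approved.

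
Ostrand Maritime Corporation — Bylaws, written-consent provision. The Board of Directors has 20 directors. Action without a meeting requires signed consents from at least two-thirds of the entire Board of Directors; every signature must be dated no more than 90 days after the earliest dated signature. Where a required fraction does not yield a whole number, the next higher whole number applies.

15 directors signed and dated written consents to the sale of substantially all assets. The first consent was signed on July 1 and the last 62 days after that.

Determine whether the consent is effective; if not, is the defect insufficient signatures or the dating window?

Signatures required: at least two-thirds of 20 — 2/3 of 20 = 13.33, rounded up to 14, so 14 needed; 15 signed. Sufficient.
Dating window: the latest signature is 62 days after the earliest; the limit is 90 days. Within the window.

Effective — both the signature and dating-window requirements are satisfied.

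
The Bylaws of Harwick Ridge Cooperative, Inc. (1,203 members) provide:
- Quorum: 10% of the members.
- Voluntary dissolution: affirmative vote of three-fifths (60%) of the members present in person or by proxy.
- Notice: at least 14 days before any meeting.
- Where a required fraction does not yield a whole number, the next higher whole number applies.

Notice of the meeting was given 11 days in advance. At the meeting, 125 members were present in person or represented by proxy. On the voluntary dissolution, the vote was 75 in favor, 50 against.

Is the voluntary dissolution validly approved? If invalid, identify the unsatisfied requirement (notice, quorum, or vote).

Invalid — notice requirement not satisfied.

Notice: 11 days given; 14 required. Not satisfied.
Quorum: 10% of 1,203 = 120.30, rounded up to 121; 125 present. Satisfied.
Vote: requires three-fifths of those present (125); 3/5 of 125 = 75, so 75 needed; 75 in favor. Satisfied.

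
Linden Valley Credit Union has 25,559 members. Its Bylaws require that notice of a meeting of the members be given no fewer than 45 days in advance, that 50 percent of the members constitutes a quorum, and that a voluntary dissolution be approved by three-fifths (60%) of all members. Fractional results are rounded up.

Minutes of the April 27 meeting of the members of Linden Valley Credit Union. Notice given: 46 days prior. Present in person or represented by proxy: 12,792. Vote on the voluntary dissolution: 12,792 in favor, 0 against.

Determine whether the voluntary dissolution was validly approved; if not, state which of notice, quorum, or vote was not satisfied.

Notice: 46 days given; 45 required. Satisfied.
Quorum: 50% of 25,559 = 12,779.50, rounded up to 12,780; 12,792 present. Satisfied.
Vote: requires three-fifths of all members (25,559); 3/5 of 25559 = 15335.40, rounded up to 15336, so 15,336 needed; 12,792 in favor. Not satisfied.

Invalid — vote requirement not satisfied.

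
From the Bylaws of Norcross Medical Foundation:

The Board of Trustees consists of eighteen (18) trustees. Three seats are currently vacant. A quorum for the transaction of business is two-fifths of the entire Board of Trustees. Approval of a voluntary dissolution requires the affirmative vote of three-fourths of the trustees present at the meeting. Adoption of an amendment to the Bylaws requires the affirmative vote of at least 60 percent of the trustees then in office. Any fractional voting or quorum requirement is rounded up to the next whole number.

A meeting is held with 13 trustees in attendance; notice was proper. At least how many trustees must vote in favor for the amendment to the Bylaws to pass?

The amendment to the Bylaws requires three-fifths of the trustees then in office (15).
3/5 of 15 = 9.

9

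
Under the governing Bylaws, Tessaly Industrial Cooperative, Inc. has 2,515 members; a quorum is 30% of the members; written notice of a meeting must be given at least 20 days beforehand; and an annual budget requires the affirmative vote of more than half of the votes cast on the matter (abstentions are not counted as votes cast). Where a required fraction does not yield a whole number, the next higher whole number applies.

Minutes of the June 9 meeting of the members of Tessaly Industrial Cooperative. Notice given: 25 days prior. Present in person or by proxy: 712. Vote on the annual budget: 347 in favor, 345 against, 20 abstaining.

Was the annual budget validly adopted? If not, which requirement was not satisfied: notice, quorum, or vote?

Invalid — quorum requirement not satisfied.

Notice: 25 days given; 20 required. Satisfied.
Quorum: 30% of 2,515 = 754.50, rounded up to 755; 712 present. Not satisfied.
Vote: requires a majority of the votes cast (712 − 20 abstaining = 692); a majority of 692 is 347, so 347 needed; 347 in favor. Satisfied.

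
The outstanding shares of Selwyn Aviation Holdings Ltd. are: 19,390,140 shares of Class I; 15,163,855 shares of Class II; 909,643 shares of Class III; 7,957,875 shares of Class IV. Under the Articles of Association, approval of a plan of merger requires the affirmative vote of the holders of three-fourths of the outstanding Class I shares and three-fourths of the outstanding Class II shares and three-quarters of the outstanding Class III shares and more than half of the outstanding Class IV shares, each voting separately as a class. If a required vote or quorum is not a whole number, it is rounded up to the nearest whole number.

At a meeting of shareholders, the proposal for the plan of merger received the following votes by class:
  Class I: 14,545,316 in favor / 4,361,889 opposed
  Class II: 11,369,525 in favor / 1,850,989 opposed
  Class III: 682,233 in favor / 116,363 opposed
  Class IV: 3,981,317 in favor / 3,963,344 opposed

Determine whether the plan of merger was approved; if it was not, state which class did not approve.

Not approved — the Class II shares did not give the required vote.

Class I: 3/4 of 19390140 = 14542605; 14,542,605 required, 14,545,316 in favor — approved.
Class II: 3/4 of 15163855 = 11372891.25, rounded up to 11372892; 11,372,892 required, 11,369,525 in favor — not approved.
Class III: 3/4 of 909643 = 682232.25, rounded up to 682233; 682,233 required, 682,233 in favor — approved.
Class IV: a majority of 7957875 is 3978938; 3,978,938 required, 3,981,317 in favor — approved.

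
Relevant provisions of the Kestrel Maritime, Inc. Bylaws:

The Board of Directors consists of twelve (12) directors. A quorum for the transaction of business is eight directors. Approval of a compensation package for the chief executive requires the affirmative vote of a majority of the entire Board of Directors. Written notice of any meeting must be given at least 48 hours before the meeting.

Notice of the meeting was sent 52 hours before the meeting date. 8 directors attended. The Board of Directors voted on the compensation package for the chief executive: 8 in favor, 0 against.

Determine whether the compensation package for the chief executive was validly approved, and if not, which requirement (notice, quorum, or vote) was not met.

Notice: 52 hours given; 48 required (52 ≥ 48). Satisfied.
Quorum: 8 present; quorum is 8. Satisfied.
Vote: the compensation package for the chief executive requires a majority of the entire Board of Directors (12). A majority of 12 is 7, so 7 affirmative votes are needed; 8 voted in favor. Satisfied.

Valid — all requirements satisfied.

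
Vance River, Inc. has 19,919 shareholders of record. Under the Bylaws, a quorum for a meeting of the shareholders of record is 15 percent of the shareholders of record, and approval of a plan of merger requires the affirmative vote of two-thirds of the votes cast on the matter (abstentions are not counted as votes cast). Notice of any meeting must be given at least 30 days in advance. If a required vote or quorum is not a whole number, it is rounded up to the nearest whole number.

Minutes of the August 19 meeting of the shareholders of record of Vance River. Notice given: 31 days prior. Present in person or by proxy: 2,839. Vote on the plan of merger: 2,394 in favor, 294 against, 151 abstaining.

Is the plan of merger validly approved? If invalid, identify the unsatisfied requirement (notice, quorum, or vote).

Invalid — quorum requirement not satisfied.

Notice: 31 days given; 30 required. Satisfied.
Quorum: 15% of 19,919 = 2,987.85, rounded up to 2,988; 2,839 present. Not satisfied.
Vote: requires two-thirds of the votes cast (2,839 − 151 abstaining = 2,688); 2/3 of 2688 = 1792, so 1,792 needed; 2,394 in favor. Satisfied.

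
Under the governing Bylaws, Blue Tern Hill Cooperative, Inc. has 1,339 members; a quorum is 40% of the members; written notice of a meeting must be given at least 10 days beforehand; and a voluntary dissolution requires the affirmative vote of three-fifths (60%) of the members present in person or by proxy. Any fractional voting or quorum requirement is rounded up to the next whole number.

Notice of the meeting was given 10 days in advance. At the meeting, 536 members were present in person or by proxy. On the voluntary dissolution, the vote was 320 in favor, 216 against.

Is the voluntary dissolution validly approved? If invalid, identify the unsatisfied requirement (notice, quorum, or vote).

Invalid — vote requirement not satisfied.

Notice: 10 days given; 10 required. Satisfied.
Quorum: 40% of 1,339 = 535.60, rounded up to 536; 536 present. Satisfied.
Vote: requires three-fifths of those present (536); 3/5 of 536 = 321.60, rounded up to 322, so 322 needed; 320 in favor. Not satisfied.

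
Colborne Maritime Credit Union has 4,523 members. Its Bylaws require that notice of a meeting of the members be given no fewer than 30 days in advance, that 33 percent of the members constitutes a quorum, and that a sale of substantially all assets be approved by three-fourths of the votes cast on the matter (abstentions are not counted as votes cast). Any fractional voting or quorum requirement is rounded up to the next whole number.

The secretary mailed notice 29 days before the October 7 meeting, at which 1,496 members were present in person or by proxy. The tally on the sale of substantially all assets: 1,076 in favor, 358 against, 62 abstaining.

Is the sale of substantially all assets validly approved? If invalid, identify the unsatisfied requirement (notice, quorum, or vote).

Invalid — notice requirement not satisfied.

Notice: 29 days given; 30 required. Not satisfied.
Quorum: 33% of 4,523 = 1,492.59, rounded up to 1,493; 1,496 present. Satisfied.
Vote: requires three-fourths of the votes cast (1,496 − 62 abstaining = 1,434); 3/4 of 1434 = 1075.50, rounded up to 1076, so 1,076 needed; 1,076 in favor. Satisfied.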